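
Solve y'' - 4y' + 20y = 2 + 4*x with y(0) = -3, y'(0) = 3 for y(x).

Characteristic equation r² - 4r + 20 = 0 has discriminant (-4)² - 4·(20) = -64 < 0, so r = 2 ± 4i.
Hence y_h = C1*cos(4*x)*exp(2*x) + C2*exp(2*x)*sin(4*x).
For the particular solution try y_p = A0 + A1*x. Substituting and matching coefficients of each power of x gives A0 = 7/50, A1 = 1/5, so y_p = 7/50 + x/5.
General solution: y = 7/50 + x/5 + C1*cos(4*x)*exp(2*x) + C2*exp(2*x)*sin(4*x).
Apply the initial conditions: y(0) = 7/50 + C1 = -3 and y'(0) = 1/5 + 2*C1 + 4*C2 = 3. Solving gives C1 = -157/50, C2 = 227/100.

y = 7/50 + x/5 - 157*cos(4*x)*exp(2*x)/50 + 227*exp(2*x)*sin(4*x)/100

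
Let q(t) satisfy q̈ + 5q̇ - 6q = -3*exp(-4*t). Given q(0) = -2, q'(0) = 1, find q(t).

Characteristic equation r² + 5r - 6 = 0 factors as (r + 6)(r - 1) = 0, so r = -6, 1.
Hence q_h = C1*exp(-6*t) + C2*exp(t).
Try q_p = A*exp(-4*t). Substituting into the equation and dividing by exp(-4*t) gives A = 3/10, so q_p = 3*exp(-4*t)/10.
General solution: q = 3*exp(-4*t)/10 + C1*exp(-6*t) + C2*exp(t).
Apply the initial conditions: q(0) = 3/10 + C1 + C2 = -2 and q'(0) = -6/5 + C2 - 6*C1 = 1. Solving gives C1 = -9/14, C2 = -58/35.

q = -58*exp(t)/35 - 9*exp(-6*t)/14 + 3*exp(-4*t)/10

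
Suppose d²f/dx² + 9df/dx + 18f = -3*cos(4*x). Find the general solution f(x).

f = -27*sin(4*x)/325 - 3*cos(4*x)/650 + C1*exp(-3*x) + C2*exp(-6*x)

Characteristic equation r² + 9r + 18 = 0 factors as (r + 3)(r + 6) = 0, so r = -3, -6.
Hence f_h = C1*exp(-3*x) + C2*exp(-6*x).
Try f_p = A*cos(4*x) + B*sin(4*x). Substituting and equating the coefficients of cos(4x) and sin(4x) gives A = -3/650, B = -27/325, so f_p = -27*sin(4*x)/325 - 3*cos(4*x)/650.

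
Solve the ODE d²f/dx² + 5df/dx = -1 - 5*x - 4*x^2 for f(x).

f = C2 - 17*x**2/50 - 8*x/125 - 4*x**3/15 + C1*exp(-5*x)

Characteristic equation r² + 5r = 0 factors as (r + 5)r = 0, so r = -5, 0.
Hence f_h = C1*exp(-5*x) + C2.
Since 0 is a characteristic root (multiplicity 1), multiply the polynomial trial by x: try f_p = x*(A0 + A1*x + A2*x^2). Substituting and matching coefficients of each power of x gives A0 = -8/125, A1 = -17/50, A2 = -4/15, so f_p = -17*x^2/50 - 8*x/125 - 4*x^3/15.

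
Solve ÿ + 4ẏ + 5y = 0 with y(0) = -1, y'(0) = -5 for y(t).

y = -cos(t)*exp(-2*t) - 7*exp(-2*t)*sin(t)

Characteristic equation r² + 4r + 5 = 0 has discriminant (4)² - 4·(5) = -4 < 0, so r = -2 ± i.
Hence y_h = C1*cos(t)*exp(-2*t) + C2*exp(-2*t)*sin(t).
Apply the initial conditions: y(0) = C1 = -1 and y'(0) = C2 - 2*C1 = -5. Solving gives C1 = -1, C2 = -7.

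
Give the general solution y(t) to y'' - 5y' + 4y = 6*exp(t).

y = C1*exp(t) + C2*exp(4*t) - 2*t*exp(t)

Characteristic equation r² - 5r + 4 = 0 factors as (r - 1)(r - 4) = 0, so r = 1, 4.
Hence y_h = C1*exp(t) + C2*exp(4*t).
Since exp(t) solves the homogeneous equation (r = 1 is a root of multiplicity 1), multiply the trial by t. Try y_p = A*t*exp(t). Substituting into the equation and dividing by exp(t) gives A = -2, so y_p = -2*t*exp(t).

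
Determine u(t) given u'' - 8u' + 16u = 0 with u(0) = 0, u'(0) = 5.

u = 5*t*exp(4*t)

Characteristic equation r² - 8r + 16 = 0 has discriminant (-8)² - 4·(16) = 0, so r = 4 is a repeated root.
Hence u_h = (C1 + C2*t)*exp(4*t).
Apply the initial conditions: u(0) = C1 = 0 and u'(0) = C2 + 4*C1 = 5. Solving gives C1 = 0, C2 = 5.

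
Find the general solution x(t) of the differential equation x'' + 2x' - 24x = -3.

x = 1/8 + C1*exp(-6*t) + C2*exp(4*t)

Characteristic equation r² + 2r - 24 = 0 factors as (r + 6)(r - 4) = 0, so r = -6, 4.
Hence x_h = C1*exp(-6*t) + C2*exp(4*t).
For the particular solution try x_p = A0. Substituting and matching coefficients of each power of t gives A0 = 1/8, so x_p = 1/8.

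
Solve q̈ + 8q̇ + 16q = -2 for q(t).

q = -1/8 + C1*exp(-4*t) + C2*t*exp(-4*t)

Characteristic equation r² + 8r + 16 = 0 has discriminant (8)² - 4·(16) = 0, so r = -4 is a repeated root.
Hence q_h = (C1 + C2*t)*exp(-4*t).
For the particular solution try q_p = A0. Substituting and matching coefficients of each power of t gives A0 = -1/8, so q_p = -1/8.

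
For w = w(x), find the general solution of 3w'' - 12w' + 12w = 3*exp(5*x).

w = exp(5*x)/9 + C1*exp(2*x) + C2*x*exp(2*x)

Divide through by 3: w'' - 4w' + 4w = exp(5*x).
Characteristic equation r² - 4r + 4 = 0 has discriminant (-4)² - 4·(4) = 0, so r = 2 is a repeated root.
Hence w_h = (C1 + C2*x)*exp(2*x).
Try w_p = A*exp(5*x). Substituting into the equation and dividing by exp(5*x) gives A = 1/9, so w_p = exp(5*x)/9.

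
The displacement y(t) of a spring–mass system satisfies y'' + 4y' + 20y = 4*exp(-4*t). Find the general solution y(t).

Characteristic equation r² + 4r + 20 = 0 has discriminant (4)² - 4·(20) = -64 < 0, so r = -2 ± 4i.
Hence y_h = C1*cos(4*t)*exp(-2*t) + C2*exp(-2*t)*sin(4*t).
Try y_p = A*exp(-4*t). Substituting into the equation and dividing by exp(-4*t) gives A = 1/5, so y_p = exp(-4*t)/5.

y = exp(-4*t)/5 + C1*cos(4*t)*exp(-2*t) + C2*exp(-2*t)*sin(4*t)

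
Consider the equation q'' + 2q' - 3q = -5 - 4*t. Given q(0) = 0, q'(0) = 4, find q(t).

q = 23/9 - 47*exp(-3*t)/36 - 5*exp(t)/4 + 4*t/3

Characteristic equation r² + 2r - 3 = 0 factors as (r + 3)(r - 1) = 0, so r = -3, 1.
Hence q_h = C1*exp(-3*t) + C2*exp(t).
For the particular solution try q_p = A0 + A1*t. Substituting and matching coefficients of each power of t gives A0 = 23/9, A1 = 4/3, so q_p = 23/9 + 4*t/3.
General solution: q = 23/9 + 4*t/3 + C1*exp(-3*t) + C2*exp(t).
Apply the initial conditions: q(0) = 23/9 + C1 + C2 = 0 and q'(0) = 4/3 + C2 - 3*C1 = 4. Solving gives C1 = -47/36, C2 = -5/4.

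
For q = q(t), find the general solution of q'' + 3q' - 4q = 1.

q = -1/4 + C1*exp(-4*t) + C2*exp(t)

Characteristic equation r² + 3r - 4 = 0 factors as (r + 4)(r - 1) = 0, so r = -4, 1.
Hence q_h = C1*exp(-4*t) + C2*exp(t).
For the particular solution try q_p = A0. Substituting and matching coefficients of each power of t gives A0 = -1/4, so q_p = -1/4.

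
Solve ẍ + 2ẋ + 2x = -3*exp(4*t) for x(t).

x = -3*exp(4*t)/26 + C1*cos(t)*exp(-t) + C2*exp(-t)*sin(t)

Characteristic equation r² + 2r + 2 = 0 has discriminant (2)² - 4·(2) = -4 < 0, so r = -1 ± i.
Hence x_h = C1*cos(t)*exp(-t) + C2*exp(-t)*sin(t).
Try x_p = A*exp(4*t). Substituting into the equation and dividing by exp(4*t) gives A = -3/26, so x_p = -3*exp(4*t)/26.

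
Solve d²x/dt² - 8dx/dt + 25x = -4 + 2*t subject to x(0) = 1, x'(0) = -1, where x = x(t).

Characteristic equation r² - 8r + 25 = 0 has discriminant (-8)² - 4·(25) = -36 < 0, so r = 4 ± 3i.
Hence x_h = C1*cos(3*t)*exp(4*t) + C2*exp(4*t)*sin(3*t).
For the particular solution try x_p = A0 + A1*t. Substituting and matching coefficients of each power of t gives A0 = -84/625, A1 = 2/25, so x_p = -84/625 + 2*t/25.
General solution: x = -84/625 + 2*t/25 + C1*cos(3*t)*exp(4*t) + C2*exp(4*t)*sin(3*t).
Apply the initial conditions: x(0) = -84/625 + C1 = 1 and x'(0) = 2/25 + 3*C2 + 4*C1 = -1. Solving gives C1 = 709/625, C2 = -3511/1875.

x = -84/625 + 2*t/25 - 3511*exp(4*t)*sin(3*t)/1875 + 709*cos(3*t)*exp(4*t)/625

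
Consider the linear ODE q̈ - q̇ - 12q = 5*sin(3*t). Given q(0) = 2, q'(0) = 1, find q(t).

Characteristic equation r² - r - 12 = 0 factors as (r - 4)(r + 3) = 0, so r = 4, -3.
Hence q_h = C1*exp(4*t) + C2*exp(-3*t).
Try q_p = A*cos(3*t) + B*sin(3*t). Substituting and equating the coefficients of cos(3t) and sin(3t) gives A = 1/30, B = -7/30, so q_p = -7*sin(3*t)/30 + cos(3*t)/30.
General solution: q = -7*sin(3*t)/30 + cos(3*t)/30 + C1*exp(4*t) + C2*exp(-3*t).
Apply the initial conditions: q(0) = 1/30 + C1 + C2 = 2 and q'(0) = -7/10 - 3*C2 + 4*C1 = 1. Solving gives C1 = 38/35, C2 = 37/42.

q = -7*sin(3*t)/30 + cos(3*t)/30 + 37*exp(-3*t)/42 + 38*exp(4*t)/35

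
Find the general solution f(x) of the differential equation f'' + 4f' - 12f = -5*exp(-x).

f = exp(-x)/3 + C1*exp(2*x) + C2*exp(-6*x)

Characteristic equation r² + 4r - 12 = 0 factors as (r - 2)(r + 6) = 0, so r = 2, -6.
Hence f_h = C1*exp(2*x) + C2*exp(-6*x).
Try f_p = A*exp(-x). Substituting into the equation and dividing by exp(-x) gives A = 1/3, so f_p = exp(-x)/3.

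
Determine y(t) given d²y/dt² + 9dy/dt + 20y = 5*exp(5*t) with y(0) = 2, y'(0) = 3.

y = -21*exp(-5*t)/2 + exp(5*t)/18 + 112*exp(-4*t)/9

Characteristic equation r² + 9r + 20 = 0 factors as (r + 4)(r + 5) = 0, so r = -4, -5.
Hence y_h = C1*exp(-4*t) + C2*exp(-5*t).
Try y_p = A*exp(5*t). Substituting into the equation and dividing by exp(5*t) gives A = 1/18, so y_p = exp(5*t)/18.
General solution: y = exp(5*t)/18 + C1*exp(-4*t) + C2*exp(-5*t).
Apply the initial conditions: y(0) = 1/18 + C1 + C2 = 2 and y'(0) = 5/18 - 5*C2 - 4*C1 = 3. Solving gives C1 = 112/9, C2 = -21/2.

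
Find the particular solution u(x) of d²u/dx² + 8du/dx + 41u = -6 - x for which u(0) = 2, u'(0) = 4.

u = -238/1681 - x/41 + 3600*cos(5*x)*exp(-4*x)/1681 + 4233*exp(-4*x)*sin(5*x)/1681

Characteristic equation r² + 8r + 41 = 0 has discriminant (8)² - 4·(41) = -100 < 0, so r = -4 ± 5i.
Hence u_h = C1*cos(5*x)*exp(-4*x) + C2*exp(-4*x)*sin(5*x).
For the particular solution try u_p = A0 + A1*x. Substituting and matching coefficients of each power of x gives A0 = -238/1681, A1 = -1/41, so u_p = -238/1681 - x/41.
General solution: u = -238/1681 - x/41 + C1*cos(5*x)*exp(-4*x) + C2*exp(-4*x)*sin(5*x).
Apply the initial conditions: u(0) = -238/1681 + C1 = 2 and u'(0) = -1/41 - 4*C1 + 5*C2 = 4. Solving gives C1 = 3600/1681, C2 = 4233/1681.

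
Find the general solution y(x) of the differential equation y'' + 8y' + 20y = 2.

Characteristic equation r² + 8r + 20 = 0 has discriminant (8)² - 4·(20) = -16 < 0, so r = -4 ± 2i.
Hence y_h = C1*cos(2*x)*exp(-4*x) + C2*exp(-4*x)*sin(2*x).
For the particular solution try y_p = A0. Substituting and matching coefficients of each power of x gives A0 = 1/10, so y_p = 1/10.

y = 1/10 + C1*cos(2*x)*exp(-4*x) + C2*exp(-4*x)*sin(2*x)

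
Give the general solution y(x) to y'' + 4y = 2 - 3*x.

Characteristic equation r² + 4 = 0 has discriminant (0)² - 4·(4) = -16 < 0, so r = ± 2i.
Hence y_h = C1*cos(2*x) + C2*sin(2*x).
For the particular solution try y_p = A0 + A1*x. Substituting and matching coefficients of each power of x gives A0 = 1/2, A1 = -3/4, so y_p = 1/2 - 3*x/4.

y = 1/2 - 3*x/4 + C1*cos(2*x) + C2*sin(2*x)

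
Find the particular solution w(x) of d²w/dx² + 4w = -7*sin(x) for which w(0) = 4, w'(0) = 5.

w = 4*cos(2*x) - 7*sin(x)/3 + 11*sin(2*x)/3

Characteristic equation r² + 4 = 0 has discriminant (0)² - 4·(4) = -16 < 0, so r = ± 2i.
Hence w_h = C1*cos(2*x) + C2*sin(2*x).
Try w_p = A*cos(x) + B*sin(x). Substituting and equating the coefficients of cos(x) and sin(x) gives A = 0, B = -7/3, so w_p = -7*sin(x)/3.
General solution: w = -7*sin(x)/3 + C1*cos(2*x) + C2*sin(2*x).
Apply the initial conditions: w(0) = C1 = 4 and w'(0) = -7/3 + 2*C2 = 5. Solving gives C1 = 4, C2 = 11/3.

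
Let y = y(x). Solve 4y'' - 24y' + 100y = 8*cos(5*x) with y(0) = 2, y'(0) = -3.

y = -sin(5*x)/15 + 2*cos(4*x)*exp(3*x) - 13*exp(3*x)*sin(4*x)/6

Divide through by 4: y'' - 6y' + 25y = 2*cos(5*x).
Characteristic equation r² - 6r + 25 = 0 has discriminant (-6)² - 4·(25) = -64 < 0, so r = 3 ± 4i.
Hence y_h = C1*cos(4*x)*exp(3*x) + C2*exp(3*x)*sin(4*x).
Try y_p = A*cos(5*x) + B*sin(5*x). Substituting and equating the coefficients of cos(5x) and sin(5x) gives A = 0, B = -1/15, so y_p = -sin(5*x)/15.
General solution: y = -sin(5*x)/15 + C1*cos(4*x)*exp(3*x) + C2*exp(3*x)*sin(4*x).
Apply the initial conditions: y(0) = C1 = 2 and y'(0) = -1/3 + 3*C1 + 4*C2 = -3. Solving gives C1 = 2, C2 = -13/6.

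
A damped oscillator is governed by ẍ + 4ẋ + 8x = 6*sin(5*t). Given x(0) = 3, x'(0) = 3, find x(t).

Characteristic equation r² + 4r + 8 = 0 has discriminant (4)² - 4·(8) = -16 < 0, so r = -2 ± 2i.
Hence x_h = C1*cos(2*t)*exp(-2*t) + C2*exp(-2*t)*sin(2*t).
Try x_p = A*cos(5*t) + B*sin(5*t). Substituting and equating the coefficients of cos(5t) and sin(5t) gives A = -120/689, B = -102/689, so x_p = -120*cos(5*t)/689 - 102*sin(5*t)/689.
General solution: x = -120*cos(5*t)/689 - 102*sin(5*t)/689 + C1*cos(2*t)*exp(-2*t) + C2*exp(-2*t)*sin(2*t).
Apply the initial conditions: x(0) = -120/689 + C1 = 3 and x'(0) = -510/689 - 2*C1 + 2*C2 = 3. Solving gives C1 = 2187/689, C2 = 6951/1378.

x = -120*cos(5*t)/689 - 102*sin(5*t)/689 + 2187*cos(2*t)*exp(-2*t)/689 + 6951*exp(-2*t)*sin(2*t)/1378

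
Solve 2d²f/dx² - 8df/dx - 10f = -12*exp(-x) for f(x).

Divide through by 2: f'' - 4f' - 5f = -6*exp(-x).
Characteristic equation r² - 4r - 5 = 0 factors as (r + 1)(r - 5) = 0, so r = -1, 5.
Hence f_h = C1*exp(-x) + C2*exp(5*x).
Since exp(-x) solves the homogeneous equation (r = -1 is a root of multiplicity 1), multiply the trial by x. Try f_p = A*x*exp(-x). Substituting into the equation and dividing by exp(-x) gives A = 1, so f_p = x*exp(-x).

f = C1*exp(-x) + C2*exp(5*x) + x*exp(-x)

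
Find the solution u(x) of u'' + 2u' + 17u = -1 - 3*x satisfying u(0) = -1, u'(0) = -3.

Characteristic equation r² + 2r + 17 = 0 has discriminant (2)² - 4·(17) = -64 < 0, so r = -1 ± 4i.
Hence u_h = C1*cos(4*x)*exp(-x) + C2*exp(-x)*sin(4*x).
For the particular solution try u_p = A0 + A1*x. Substituting and matching coefficients of each power of x gives A0 = -11/289, A1 = -3/17, so u_p = -11/289 - 3*x/17.
General solution: u = -11/289 - 3*x/17 + C1*cos(4*x)*exp(-x) + C2*exp(-x)*sin(4*x).
Apply the initial conditions: u(0) = -11/289 + C1 = -1 and u'(0) = -3/17 - C1 + 4*C2 = -3. Solving gives C1 = -278/289, C2 = -547/578.

u = -11/289 - 3*x/17 - 547*exp(-x)*sin(4*x)/578 - 278*cos(4*x)*exp(-x)/289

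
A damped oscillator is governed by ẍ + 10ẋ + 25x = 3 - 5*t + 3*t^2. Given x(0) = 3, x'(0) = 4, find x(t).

Characteristic equation r² + 10r + 25 = 0 has discriminant (10)² - 4·(25) = 0, so r = -5 is a repeated root.
Hence x_h = (C1 + C2*t)*exp(-5*t).
For the particular solution try x_p = A0 + A1*t + A2*t^2. Substituting and matching coefficients of each power of t gives A0 = 143/625, A1 = -37/125, A2 = 3/25, so x_p = 143/625 - 37*t/125 + 3*t^2/25.
General solution: x = 143/625 - 37*t/125 + 3*t^2/25 + C1*exp(-5*t) + C2*t*exp(-5*t).
Apply the initial conditions: x(0) = 143/625 + C1 = 3 and x'(0) = -37/125 + C2 - 5*C1 = 4. Solving gives C1 = 1732/625, C2 = 2269/125.

x = 143/625 - 37*t/125 + 3*t**2/25 + 1732*exp(-5*t)/625 + 2269*t*exp(-5*t)/125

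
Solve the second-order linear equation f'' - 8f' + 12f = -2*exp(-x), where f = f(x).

f = -2*exp(-x)/21 + C1*exp(6*x) + C2*exp(2*x)

Characteristic equation r² - 8r + 12 = 0 factors as (r - 6)(r - 2) = 0, so r = 6, 2.
Hence f_h = C1*exp(6*x) + C2*exp(2*x).
Try f_p = A*exp(-x). Substituting into the equation and dividing by exp(-x) gives A = -2/21, so f_p = -2*exp(-x)/21.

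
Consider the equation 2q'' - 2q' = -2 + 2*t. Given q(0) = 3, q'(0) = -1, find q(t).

q = 4 - exp(t) - t**2/2

Divide through by 2: q'' - q' = -1 + t.
Characteristic equation r² - r = 0 factors as (r - 1)r = 0, so r = 1, 0.
Hence q_h = C1*exp(t) + C2.
Since 0 is a characteristic root (multiplicity 1), multiply the polynomial trial by t: try q_p = t*(A0 + A1*t). Substituting and matching coefficients of each power of t gives A0 = 0, A1 = -1/2, so q_p = -t^2/2.
General solution: q = C2 - t^2/2 + C1*exp(t).
Apply the initial conditions: q(0) = C1 + C2 = 3 and q'(0) = C1 = -1. Solving gives C1 = -1, C2 = 4.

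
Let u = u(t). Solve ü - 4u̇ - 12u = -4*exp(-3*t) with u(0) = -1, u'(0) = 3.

Characteristic equation r² - 4r - 12 = 0 factors as (r - 6)(r + 2) = 0, so r = 6, -2.
Hence u_h = C1*exp(6*t) + C2*exp(-2*t).
Try u_p = A*exp(-3*t). Substituting into the equation and dividing by exp(-3*t) gives A = -4/9, so u_p = -4*exp(-3*t)/9.
General solution: u = -4*exp(-3*t)/9 + C1*exp(6*t) + C2*exp(-2*t).
Apply the initial conditions: u(0) = -4/9 + C1 + C2 = -1 and u'(0) = 4/3 - 2*C2 + 6*C1 = 3. Solving gives C1 = 5/72, C2 = -5/8.

u = -5*exp(-2*t)/8 - 4*exp(-3*t)/9 + 5*exp(6*t)/72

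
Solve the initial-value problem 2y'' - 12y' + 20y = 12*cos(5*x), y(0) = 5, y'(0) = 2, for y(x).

Divide through by 2: y'' - 6y' + 10y = 6*cos(5*x).
Characteristic equation r² - 6r + 10 = 0 has discriminant (-6)² - 4·(10) = -4 < 0, so r = 3 ± i.
Hence y_h = C1*cos(x)*exp(3*x) + C2*exp(3*x)*sin(x).
Try y_p = A*cos(5*x) + B*sin(5*x). Substituting and equating the coefficients of cos(5x) and sin(5x) gives A = -2/25, B = -4/25, so y_p = -4*sin(5*x)/25 - 2*cos(5*x)/25.
General solution: y = -4*sin(5*x)/25 - 2*cos(5*x)/25 + C1*cos(x)*exp(3*x) + C2*exp(3*x)*sin(x).
Apply the initial conditions: y(0) = -2/25 + C1 = 5 and y'(0) = -4/5 + C2 + 3*C1 = 2. Solving gives C1 = 127/25, C2 = -311/25.

y = -4*sin(5*x)/25 - 2*cos(5*x)/25 - 311*exp(3*x)*sin(x)/25 + 127*cos(x)*exp(3*x)/25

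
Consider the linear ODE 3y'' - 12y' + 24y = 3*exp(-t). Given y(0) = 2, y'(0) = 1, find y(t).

Divide through by 3: y'' - 4y' + 8y = exp(-t).
Characteristic equation r² - 4r + 8 = 0 has discriminant (-4)² - 4·(8) = -16 < 0, so r = 2 ± 2i.
Hence y_h = C1*cos(2*t)*exp(2*t) + C2*exp(2*t)*sin(2*t).
Try y_p = A*exp(-t). Substituting into the equation and dividing by exp(-t) gives A = 1/13, so y_p = exp(-t)/13.
General solution: y = exp(-t)/13 + C1*cos(2*t)*exp(2*t) + C2*exp(2*t)*sin(2*t).
Apply the initial conditions: y(0) = 1/13 + C1 = 2 and y'(0) = -1/13 + 2*C1 + 2*C2 = 1. Solving gives C1 = 25/13, C2 = -18/13.

y = exp(-t)/13 - 18*exp(2*t)*sin(2*t)/13 + 25*cos(2*t)*exp(2*t)/13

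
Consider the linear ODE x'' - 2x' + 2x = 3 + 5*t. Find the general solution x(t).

x = 4 + 5*t/2 + C1*cos(t)*exp(t) + C2*exp(t)*sin(t)

Characteristic equation r² - 2r + 2 = 0 has discriminant (-2)² - 4·(2) = -4 < 0, so r = 1 ± i.
Hence x_h = C1*cos(t)*exp(t) + C2*exp(t)*sin(t).
For the particular solution try x_p = A0 + A1*t. Substituting and matching coefficients of each power of t gives A0 = 4, A1 = 5/2, so x_p = 4 + 5*t/2.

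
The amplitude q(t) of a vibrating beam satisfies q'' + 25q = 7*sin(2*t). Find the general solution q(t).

q = sin(2*t)/3 + C1*cos(5*t) + C2*sin(5*t)

Characteristic equation r² + 25 = 0 has discriminant (0)² - 4·(25) = -100 < 0, so r = ± 5i.
Hence q_h = C1*cos(5*t) + C2*sin(5*t).
Try q_p = A*cos(2*t) + B*sin(2*t). Substituting and equating the coefficients of cos(2t) and sin(2t) gives A = 0, B = 1/3, so q_p = sin(2*t)/3.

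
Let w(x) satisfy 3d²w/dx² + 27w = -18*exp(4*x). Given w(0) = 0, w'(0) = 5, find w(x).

Divide through by 3: w'' + 9w = -6*exp(4*x).
Characteristic equation r² + 9 = 0 has discriminant (0)² - 4·(9) = -36 < 0, so r = ± 3i.
Hence w_h = C1*cos(3*x) + C2*sin(3*x).
Try w_p = A*exp(4*x). Substituting into the equation and dividing by exp(4*x) gives A = -6/25, so w_p = -6*exp(4*x)/25.
General solution: w = -6*exp(4*x)/25 + C1*cos(3*x) + C2*sin(3*x).
Apply the initial conditions: w(0) = -6/25 + C1 = 0 and w'(0) = -24/25 + 3*C2 = 5. Solving gives C1 = 6/25, C2 = 149/75.

w = -6*exp(4*x)/25 + 6*cos(3*x)/25 + 149*sin(3*x)/75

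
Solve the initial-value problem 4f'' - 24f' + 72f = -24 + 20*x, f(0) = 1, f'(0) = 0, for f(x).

Divide through by 4: f'' - 6f' + 18f = -6 + 5*x.
Characteristic equation r² - 6r + 18 = 0 has discriminant (-6)² - 4·(18) = -36 < 0, so r = 3 ± 3i.
Hence f_h = C1*cos(3*x)*exp(3*x) + C2*exp(3*x)*sin(3*x).
For the particular solution try f_p = A0 + A1*x. Substituting and matching coefficients of each power of x gives A0 = -13/54, A1 = 5/18, so f_p = -13/54 + 5*x/18.
General solution: f = -13/54 + 5*x/18 + C1*cos(3*x)*exp(3*x) + C2*exp(3*x)*sin(3*x).
Apply the initial conditions: f(0) = -13/54 + C1 = 1 and f'(0) = 5/18 + 3*C1 + 3*C2 = 0. Solving gives C1 = 67/54, C2 = -4/3.

f = -13/54 + 5*x/18 - 4*exp(3*x)*sin(3*x)/3 + 67*cos(3*x)*exp(3*x)/54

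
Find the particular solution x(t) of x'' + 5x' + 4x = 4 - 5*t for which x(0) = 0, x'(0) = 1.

Characteristic equation r² + 5r + 4 = 0 factors as (r + 1)(r + 4) = 0, so r = -1, -4.
Hence x_h = C1*exp(-t) + C2*exp(-4*t).
For the particular solution try x_p = A0 + A1*t. Substituting and matching coefficients of each power of t gives A0 = 41/16, A1 = -5/4, so x_p = 41/16 - 5*t/4.
General solution: x = 41/16 - 5*t/4 + C1*exp(-t) + C2*exp(-4*t).
Apply the initial conditions: x(0) = 41/16 + C1 + C2 = 0 and x'(0) = -5/4 - C1 - 4*C2 = 1. Solving gives C1 = -8/3, C2 = 5/48.

x = 41/16 - 8*exp(-t)/3 - 5*t/4 + 5*exp(-4*t)/48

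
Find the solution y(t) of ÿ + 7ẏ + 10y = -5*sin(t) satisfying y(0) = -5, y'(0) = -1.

y = -9*exp(-2*t) - 9*sin(t)/26 + 7*cos(t)/26 + 97*exp(-5*t)/26

Characteristic equation r² + 7r + 10 = 0 factors as (r + 5)(r + 2) = 0, so r = -5, -2.
Hence y_h = C1*exp(-5*t) + C2*exp(-2*t).
Try y_p = A*cos(t) + B*sin(t). Substituting and equating the coefficients of cos(t) and sin(t) gives A = 7/26, B = -9/26, so y_p = -9*sin(t)/26 + 7*cos(t)/26.
General solution: y = -9*sin(t)/26 + 7*cos(t)/26 + C1*exp(-5*t) + C2*exp(-2*t).
Apply the initial conditions: y(0) = 7/26 + C1 + C2 = -5 and y'(0) = -9/26 - 5*C1 - 2*C2 = -1. Solving gives C1 = 97/26, C2 = -9.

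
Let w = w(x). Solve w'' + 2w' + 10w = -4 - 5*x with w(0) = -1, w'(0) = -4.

w = -3/10 - x/2 - 7*exp(-x)*sin(3*x)/5 - 7*cos(3*x)*exp(-x)/10

Characteristic equation r² + 2r + 10 = 0 has discriminant (2)² - 4·(10) = -36 < 0, so r = -1 ± 3i.
Hence w_h = C1*cos(3*x)*exp(-x) + C2*exp(-x)*sin(3*x).
For the particular solution try w_p = A0 + A1*x. Substituting and matching coefficients of each power of x gives A0 = -3/10, A1 = -1/2, so w_p = -3/10 - x/2.
General solution: w = -3/10 - x/2 + C1*cos(3*x)*exp(-x) + C2*exp(-x)*sin(3*x).
Apply the initial conditions: w(0) = -3/10 + C1 = -1 and w'(0) = -1/2 - C1 + 3*C2 = -4. Solving gives C1 = -7/10, C2 = -7/5.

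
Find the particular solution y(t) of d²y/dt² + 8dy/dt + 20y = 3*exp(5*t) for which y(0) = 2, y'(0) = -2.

Characteristic equation r² + 8r + 20 = 0 has discriminant (8)² - 4·(20) = -16 < 0, so r = -4 ± 2i.
Hence y_h = C1*cos(2*t)*exp(-4*t) + C2*exp(-4*t)*sin(2*t).
Try y_p = A*exp(5*t). Substituting into the equation and dividing by exp(5*t) gives A = 3/85, so y_p = 3*exp(5*t)/85.
General solution: y = 3*exp(5*t)/85 + C1*cos(2*t)*exp(-4*t) + C2*exp(-4*t)*sin(2*t).
Apply the initial conditions: y(0) = 3/85 + C1 = 2 and y'(0) = 3/17 - 4*C1 + 2*C2 = -2. Solving gives C1 = 167/85, C2 = 483/170.

y = 3*exp(5*t)/85 + 167*cos(2*t)*exp(-4*t)/85 + 483*exp(-4*t)*sin(2*t)/170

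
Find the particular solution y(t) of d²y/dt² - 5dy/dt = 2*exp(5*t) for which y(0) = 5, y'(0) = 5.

Characteristic equation r² - 5r = 0 factors as (r - 5)r = 0, so r = 5, 0.
Hence y_h = C1*exp(5*t) + C2.
Since exp(5*t) solves the homogeneous equation (r = 5 is a root of multiplicity 1), multiply the trial by t. Try y_p = A*t*exp(5*t). Substituting into the equation and dividing by exp(5*t) gives A = 2/5, so y_p = 2*t*exp(5*t)/5.
General solution: y = C2 + C1*exp(5*t) + 2*t*exp(5*t)/5.
Apply the initial conditions: y(0) = C1 + C2 = 5 and y'(0) = 2/5 + 5*C1 = 5. Solving gives C1 = 23/25, C2 = 102/25.

y = 102/25 + 23*exp(5*t)/25 + 2*t*exp(5*t)/5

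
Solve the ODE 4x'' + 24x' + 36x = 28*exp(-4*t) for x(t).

Divide through by 4: x'' + 6x' + 9x = 7*exp(-4*t).
Characteristic equation r² + 6r + 9 = 0 has discriminant (6)² - 4·(9) = 0, so r = -3 is a repeated root.
Hence x_h = (C1 + C2*t)*exp(-3*t).
Try x_p = A*exp(-4*t). Substituting into the equation and dividing by exp(-4*t) gives A = 7, so x_p = 7*exp(-4*t).

x = 7*exp(-4*t) + C1*exp(-3*t) + C2*t*exp(-3*t)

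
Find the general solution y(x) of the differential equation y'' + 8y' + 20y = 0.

Characteristic equation r² + 8r + 20 = 0 has discriminant (8)² - 4·(20) = -16 < 0, so r = -4 ± 2i.
Hence y_h = C1*cos(2*x)*exp(-4*x) + C2*exp(-4*x)*sin(2*x).

y = C1*cos(2*x)*exp(-4*x) + C2*exp(-4*x)*sin(2*x)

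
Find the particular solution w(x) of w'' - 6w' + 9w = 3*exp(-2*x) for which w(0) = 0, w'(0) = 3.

w = -3*exp(3*x)/25 + 3*exp(-2*x)/25 + 18*x*exp(3*x)/5

Characteristic equation r² - 6r + 9 = 0 has discriminant (-6)² - 4·(9) = 0, so r = 3 is a repeated root.
Hence w_h = (C1 + C2*x)*exp(3*x).
Try w_p = A*exp(-2*x). Substituting into the equation and dividing by exp(-2*x) gives A = 3/25, so w_p = 3*exp(-2*x)/25.
General solution: w = 3*exp(-2*x)/25 + C1*exp(3*x) + C2*x*exp(3*x).
Apply the initial conditions: w(0) = 3/25 + C1 = 0 and w'(0) = -6/25 + C2 + 3*C1 = 3. Solving gives C1 = -3/25, C2 = 18/5.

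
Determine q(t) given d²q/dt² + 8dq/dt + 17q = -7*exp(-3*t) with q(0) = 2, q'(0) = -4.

Characteristic equation r² + 8r + 17 = 0 has discriminant (8)² - 4·(17) = -4 < 0, so r = -4 ± i.
Hence q_h = C1*cos(t)*exp(-4*t) + C2*exp(-4*t)*sin(t).
Try q_p = A*exp(-3*t). Substituting into the equation and dividing by exp(-3*t) gives A = -7/2, so q_p = -7*exp(-3*t)/2.
General solution: q = -7*exp(-3*t)/2 + C1*cos(t)*exp(-4*t) + C2*exp(-4*t)*sin(t).
Apply the initial conditions: q(0) = -7/2 + C1 = 2 and q'(0) = 21/2 + C2 - 4*C1 = -4. Solving gives C1 = 11/2, C2 = 15/2.

q = -7*exp(-3*t)/2 + 11*cos(t)*exp(-4*t)/2 + 15*exp(-4*t)*sin(t)/2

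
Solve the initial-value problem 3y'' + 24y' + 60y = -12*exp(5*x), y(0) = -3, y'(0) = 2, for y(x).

y = -4*exp(5*x)/85 - 407*exp(-4*x)*sin(2*x)/85 - 251*cos(2*x)*exp(-4*x)/85

Divide through by 3: y'' + 8y' + 20y = -4*exp(5*x).
Characteristic equation r² + 8r + 20 = 0 has discriminant (8)² - 4·(20) = -16 < 0, so r = -4 ± 2i.
Hence y_h = C1*cos(2*x)*exp(-4*x) + C2*exp(-4*x)*sin(2*x).
Try y_p = A*exp(5*x). Substituting into the equation and dividing by exp(5*x) gives A = -4/85, so y_p = -4*exp(5*x)/85.
General solution: y = -4*exp(5*x)/85 + C1*cos(2*x)*exp(-4*x) + C2*exp(-4*x)*sin(2*x).
Apply the initial conditions: y(0) = -4/85 + C1 = -3 and y'(0) = -4/17 - 4*C1 + 2*C2 = 2. Solving gives C1 = -251/85, C2 = -407/85.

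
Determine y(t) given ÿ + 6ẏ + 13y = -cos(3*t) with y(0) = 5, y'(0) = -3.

Characteristic equation r² + 6r + 13 = 0 has discriminant (6)² - 4·(13) = -16 < 0, so r = -3 ± 2i.
Hence y_h = C1*cos(2*t)*exp(-3*t) + C2*exp(-3*t)*sin(2*t).
Try y_p = A*cos(3*t) + B*sin(3*t). Substituting and equating the coefficients of cos(3t) and sin(3t) gives A = -1/85, B = -9/170, so y_p = -9*sin(3*t)/170 - cos(3*t)/85.
General solution: y = -9*sin(3*t)/170 - cos(3*t)/85 + C1*cos(2*t)*exp(-3*t) + C2*exp(-3*t)*sin(2*t).
Apply the initial conditions: y(0) = -1/85 + C1 = 5 and y'(0) = -27/170 - 3*C1 + 2*C2 = -3. Solving gives C1 = 426/85, C2 = 2073/340.

y = -9*sin(3*t)/170 - cos(3*t)/85 + 426*cos(2*t)*exp(-3*t)/85 + 2073*exp(-3*t)*sin(2*t)/340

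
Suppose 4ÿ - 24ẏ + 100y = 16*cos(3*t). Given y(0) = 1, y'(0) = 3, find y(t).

Divide through by 4: y'' - 6y' + 25y = 4*cos(3*t).
Characteristic equation r² - 6r + 25 = 0 has discriminant (-6)² - 4·(25) = -64 < 0, so r = 3 ± 4i.
Hence y_h = C1*cos(4*t)*exp(3*t) + C2*exp(3*t)*sin(4*t).
Try y_p = A*cos(3*t) + B*sin(3*t). Substituting and equating the coefficients of cos(3t) and sin(3t) gives A = 16/145, B = -18/145, so y_p = -18*sin(3*t)/145 + 16*cos(3*t)/145.
General solution: y = -18*sin(3*t)/145 + 16*cos(3*t)/145 + C1*cos(4*t)*exp(3*t) + C2*exp(3*t)*sin(4*t).
Apply the initial conditions: y(0) = 16/145 + C1 = 1 and y'(0) = -54/145 + 3*C1 + 4*C2 = 3. Solving gives C1 = 129/145, C2 = 51/290.

y = -18*sin(3*t)/145 + 16*cos(3*t)/145 + 51*exp(3*t)*sin(4*t)/290 + 129*cos(4*t)*exp(3*t)/145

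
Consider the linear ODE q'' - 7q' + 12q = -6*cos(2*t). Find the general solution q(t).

Characteristic equation r² - 7r + 12 = 0 factors as (r - 4)(r - 3) = 0, so r = 4, 3.
Hence q_h = C1*exp(4*t) + C2*exp(3*t).
Try q_p = A*cos(2*t) + B*sin(2*t). Substituting and equating the coefficients of cos(2t) and sin(2t) gives A = -12/65, B = 21/65, so q_p = -12*cos(2*t)/65 + 21*sin(2*t)/65.

q = -12*cos(2*t)/65 + 21*sin(2*t)/65 + C1*exp(4*t) + C2*exp(3*t)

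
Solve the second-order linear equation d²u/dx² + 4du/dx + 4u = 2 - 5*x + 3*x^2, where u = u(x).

u = 23/8 - 11*x/4 + 3*x**2/4 + C1*exp(-2*x) + C2*x*exp(-2*x)

Characteristic equation r² + 4r + 4 = 0 has discriminant (4)² - 4·(4) = 0, so r = -2 is a repeated root.
Hence u_h = (C1 + C2*x)*exp(-2*x).
For the particular solution try u_p = A0 + A1*x + A2*x^2. Substituting and matching coefficients of each power of x gives A0 = 23/8, A1 = -11/4, A2 = 3/4, so u_p = 23/8 - 11*x/4 + 3*x^2/4.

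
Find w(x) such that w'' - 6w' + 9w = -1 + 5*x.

w = 7/27 + 5*x/9 + C1*exp(3*x) + C2*x*exp(3*x)

Characteristic equation r² - 6r + 9 = 0 has discriminant (-6)² - 4·(9) = 0, so r = 3 is a repeated root.
Hence w_h = (C1 + C2*x)*exp(3*x).
For the particular solution try w_p = A0 + A1*x. Substituting and matching coefficients of each power of x gives A0 = 7/27, A1 = 5/9, so w_p = 7/27 + 5*x/9.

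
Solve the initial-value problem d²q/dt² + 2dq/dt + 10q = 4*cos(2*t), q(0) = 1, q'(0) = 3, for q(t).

q = 4*sin(2*t)/13 + 6*cos(2*t)/13 + 7*cos(3*t)*exp(-t)/13 + 38*exp(-t)*sin(3*t)/39

Characteristic equation r² + 2r + 10 = 0 has discriminant (2)² - 4·(10) = -36 < 0, so r = -1 ± 3i.
Hence q_h = C1*cos(3*t)*exp(-t) + C2*exp(-t)*sin(3*t).
Try q_p = A*cos(2*t) + B*sin(2*t). Substituting and equating the coefficients of cos(2t) and sin(2t) gives A = 6/13, B = 4/13, so q_p = 4*sin(2*t)/13 + 6*cos(2*t)/13.
General solution: q = 4*sin(2*t)/13 + 6*cos(2*t)/13 + C1*cos(3*t)*exp(-t) + C2*exp(-t)*sin(3*t).
Apply the initial conditions: q(0) = 6/13 + C1 = 1 and q'(0) = 8/13 - C1 + 3*C2 = 3. Solving gives C1 = 7/13, C2 = 38/39.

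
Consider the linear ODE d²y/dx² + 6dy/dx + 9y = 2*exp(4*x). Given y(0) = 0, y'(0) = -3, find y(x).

y = -2*exp(-3*x)/49 + 2*exp(4*x)/49 - 23*x*exp(-3*x)/7

Characteristic equation r² + 6r + 9 = 0 has discriminant (6)² - 4·(9) = 0, so r = -3 is a repeated root.
Hence y_h = (C1 + C2*x)*exp(-3*x).
Try y_p = A*exp(4*x). Substituting into the equation and dividing by exp(4*x) gives A = 2/49, so y_p = 2*exp(4*x)/49.
General solution: y = 2*exp(4*x)/49 + C1*exp(-3*x) + C2*x*exp(-3*x).
Apply the initial conditions: y(0) = 2/49 + C1 = 0 and y'(0) = 8/49 + C2 - 3*C1 = -3. Solving gives C1 = -2/49, C2 = -23/7.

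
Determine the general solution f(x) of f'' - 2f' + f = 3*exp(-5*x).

Characteristic equation r² - 2r + 1 = 0 has discriminant (-2)² - 4·(1) = 0, so r = 1 is a repeated root.
Hence f_h = (C1 + C2*x)*exp(x).
Try f_p = A*exp(-5*x). Substituting into the equation and dividing by exp(-5*x) gives A = 1/12, so f_p = exp(-5*x)/12.

f = exp(-5*x)/12 + C1*exp(x) + C2*x*exp(x)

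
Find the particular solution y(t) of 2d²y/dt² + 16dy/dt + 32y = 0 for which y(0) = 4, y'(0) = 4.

y = 4*exp(-4*t) + 20*t*exp(-4*t)

Divide through by 2: y'' + 8y' + 16y = 0.
Characteristic equation r² + 8r + 16 = 0 has discriminant (8)² - 4·(16) = 0, so r = -4 is a repeated root.
Hence y_h = (C1 + C2*t)*exp(-4*t).
Apply the initial conditions: y(0) = C1 = 4 and y'(0) = C2 - 4*C1 = 4. Solving gives C1 = 4, C2 = 20.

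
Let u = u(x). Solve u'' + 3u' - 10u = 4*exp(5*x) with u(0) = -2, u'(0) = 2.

u = -4*exp(2*x)/3 - 4*exp(-5*x)/5 + 2*exp(5*x)/15

Characteristic equation r² + 3r - 10 = 0 factors as (r - 2)(r + 5) = 0, so r = 2, -5.
Hence u_h = C1*exp(2*x) + C2*exp(-5*x).
Try u_p = A*exp(5*x). Substituting into the equation and dividing by exp(5*x) gives A = 2/15, so u_p = 2*exp(5*x)/15.
General solution: u = 2*exp(5*x)/15 + C1*exp(2*x) + C2*exp(-5*x).
Apply the initial conditions: u(0) = 2/15 + C1 + C2 = -2 and u'(0) = 2/3 - 5*C2 + 2*C1 = 2. Solving gives C1 = -4/3, C2 = -4/5.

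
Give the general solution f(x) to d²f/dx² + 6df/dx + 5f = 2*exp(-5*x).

f = C1*exp(-x) + C2*exp(-5*x) - x*exp(-5*x)/2

Characteristic equation r² + 6r + 5 = 0 factors as (r + 1)(r + 5) = 0, so r = -1, -5.
Hence f_h = C1*exp(-x) + C2*exp(-5*x).
Since exp(-5*x) solves the homogeneous equation (r = -5 is a root of multiplicity 1), multiply the trial by x. Try f_p = A*x*exp(-5*x). Substituting into the equation and dividing by exp(-5*x) gives A = -1/2, so f_p = -x*exp(-5*x)/2.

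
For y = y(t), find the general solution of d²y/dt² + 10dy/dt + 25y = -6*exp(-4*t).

Characteristic equation r² + 10r + 25 = 0 has discriminant (10)² - 4·(25) = 0, so r = -5 is a repeated root.
Hence y_h = (C1 + C2*t)*exp(-5*t).
Try y_p = A*exp(-4*t). Substituting into the equation and dividing by exp(-4*t) gives A = -6, so y_p = -6*exp(-4*t).

y = -6*exp(-4*t) + C1*exp(-5*t) + C2*t*exp(-5*t)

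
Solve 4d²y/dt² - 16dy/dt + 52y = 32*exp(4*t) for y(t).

Divide through by 4: y'' - 4y' + 13y = 8*exp(4*t).
Characteristic equation r² - 4r + 13 = 0 has discriminant (-4)² - 4·(13) = -36 < 0, so r = 2 ± 3i.
Hence y_h = C1*cos(3*t)*exp(2*t) + C2*exp(2*t)*sin(3*t).
Try y_p = A*exp(4*t). Substituting into the equation and dividing by exp(4*t) gives A = 8/13, so y_p = 8*exp(4*t)/13.

y = 8*exp(4*t)/13 + C1*cos(3*t)*exp(2*t) + C2*exp(2*t)*sin(3*t)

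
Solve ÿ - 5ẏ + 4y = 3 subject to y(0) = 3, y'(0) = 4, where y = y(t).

y = 3/4 + 5*exp(t)/3 + 7*exp(4*t)/12

Characteristic equation r² - 5r + 4 = 0 factors as (r - 4)(r - 1) = 0, so r = 4, 1.
Hence y_h = C1*exp(4*t) + C2*exp(t).
For the particular solution try y_p = A0. Substituting and matching coefficients of each power of t gives A0 = 3/4, so y_p = 3/4.
General solution: y = 3/4 + C1*exp(4*t) + C2*exp(t).
Apply the initial conditions: y(0) = 3/4 + C1 + C2 = 3 and y'(0) = C2 + 4*C1 = 4. Solving gives C1 = 7/12, C2 = 5/3.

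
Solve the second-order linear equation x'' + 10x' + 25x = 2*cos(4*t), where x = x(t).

x = 18*cos(4*t)/1681 + 80*sin(4*t)/1681 + C1*exp(-5*t) + C2*t*exp(-5*t)

Characteristic equation r² + 10r + 25 = 0 has discriminant (10)² - 4·(25) = 0, so r = -5 is a repeated root.
Hence x_h = (C1 + C2*t)*exp(-5*t).
Try x_p = A*cos(4*t) + B*sin(4*t). Substituting and equating the coefficients of cos(4t) and sin(4t) gives A = 18/1681, B = 80/1681, so x_p = 18*cos(4*t)/1681 + 80*sin(4*t)/1681.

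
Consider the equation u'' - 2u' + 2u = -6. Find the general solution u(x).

Characteristic equation r² - 2r + 2 = 0 has discriminant (-2)² - 4·(2) = -4 < 0, so r = 1 ± i.
Hence u_h = C1*cos(x)*exp(x) + C2*exp(x)*sin(x).
For the particular solution try u_p = A0. Substituting and matching coefficients of each power of x gives A0 = -3, so u_p = -3.

u = -3 + C1*cos(x)*exp(x) + C2*exp(x)*sin(x)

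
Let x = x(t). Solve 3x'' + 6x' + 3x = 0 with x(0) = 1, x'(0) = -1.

Divide through by 3: x'' + 2x' + x = 0.
Characteristic equation r² + 2r + 1 = 0 has discriminant (2)² - 4·(1) = 0, so r = -1 is a repeated root.
Hence x_h = (C1 + C2*t)*exp(-t).
Apply the initial conditions: x(0) = C1 = 1 and x'(0) = C2 - C1 = -1. Solving gives C1 = 1, C2 = 0.

x = exp(-t)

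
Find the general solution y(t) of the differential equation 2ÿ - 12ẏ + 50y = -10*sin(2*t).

Divide through by 2: y'' - 6y' + 25y = -5*sin(2*t).
Characteristic equation r² - 6r + 25 = 0 has discriminant (-6)² - 4·(25) = -64 < 0, so r = 3 ± 4i.
Hence y_h = C1*cos(4*t)*exp(3*t) + C2*exp(3*t)*sin(4*t).
Try y_p = A*cos(2*t) + B*sin(2*t). Substituting and equating the coefficients of cos(2t) and sin(2t) gives A = -4/39, B = -7/39, so y_p = -7*sin(2*t)/39 - 4*cos(2*t)/39.

y = -7*sin(2*t)/39 - 4*cos(2*t)/39 + C1*cos(4*t)*exp(3*t) + C2*exp(3*t)*sin(4*t)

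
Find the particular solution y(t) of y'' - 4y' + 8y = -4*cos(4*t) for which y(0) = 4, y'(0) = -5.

Characteristic equation r² - 4r + 8 = 0 has discriminant (-4)² - 4·(8) = -16 < 0, so r = 2 ± 2i.
Hence y_h = C1*cos(2*t)*exp(2*t) + C2*exp(2*t)*sin(2*t).
Try y_p = A*cos(4*t) + B*sin(4*t). Substituting and equating the coefficients of cos(4t) and sin(4t) gives A = 1/10, B = 1/5, so y_p = sin(4*t)/5 + cos(4*t)/10.
General solution: y = sin(4*t)/5 + cos(4*t)/10 + C1*cos(2*t)*exp(2*t) + C2*exp(2*t)*sin(2*t).
Apply the initial conditions: y(0) = 1/10 + C1 = 4 and y'(0) = 4/5 + 2*C1 + 2*C2 = -5. Solving gives C1 = 39/10, C2 = -34/5.

y = sin(4*t)/5 + cos(4*t)/10 - 34*exp(2*t)*sin(2*t)/5 + 39*cos(2*t)*exp(2*t)/10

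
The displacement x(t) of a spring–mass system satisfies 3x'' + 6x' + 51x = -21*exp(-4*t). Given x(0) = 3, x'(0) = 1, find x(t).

Divide through by 3: x'' + 2x' + 17x = -7*exp(-4*t).
Characteristic equation r² + 2r + 17 = 0 has discriminant (2)² - 4·(17) = -64 < 0, so r = -1 ± 4i.
Hence x_h = C1*cos(4*t)*exp(-t) + C2*exp(-t)*sin(4*t).
Try x_p = A*exp(-4*t). Substituting into the equation and dividing by exp(-4*t) gives A = -7/25, so x_p = -7*exp(-4*t)/25.
General solution: x = -7*exp(-4*t)/25 + C1*cos(4*t)*exp(-t) + C2*exp(-t)*sin(4*t).
Apply the initial conditions: x(0) = -7/25 + C1 = 3 and x'(0) = 28/25 - C1 + 4*C2 = 1. Solving gives C1 = 82/25, C2 = 79/100.

x = -7*exp(-4*t)/25 + 79*exp(-t)*sin(4*t)/100 + 82*cos(4*t)*exp(-t)/25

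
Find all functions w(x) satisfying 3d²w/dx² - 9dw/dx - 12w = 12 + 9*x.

w = -7/16 - 3*x/4 + C1*exp(-x) + C2*exp(4*x)

Divide through by 3: w'' - 3w' - 4w = 4 + 3*x.
Characteristic equation r² - 3r - 4 = 0 factors as (r + 1)(r - 4) = 0, so r = -1, 4.
Hence w_h = C1*exp(-x) + C2*exp(4*x).
For the particular solution try w_p = A0 + A1*x. Substituting and matching coefficients of each power of x gives A0 = -7/16, A1 = -3/4, so w_p = -7/16 - 3*x/4.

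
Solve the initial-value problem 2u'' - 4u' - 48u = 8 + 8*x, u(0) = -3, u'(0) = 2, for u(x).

Divide through by 2: u'' - 2u' - 24u = 4 + 4*x.
Characteristic equation r² - 2r - 24 = 0 factors as (r + 4)(r - 6) = 0, so r = -4, 6.
Hence u_h = C1*exp(-4*x) + C2*exp(6*x).
For the particular solution try u_p = A0 + A1*x. Substituting and matching coefficients of each power of x gives A0 = -11/72, A1 = -1/6, so u_p = -11/72 - x/6.
General solution: u = -11/72 - x/6 + C1*exp(-4*x) + C2*exp(6*x).
Apply the initial conditions: u(0) = -11/72 + C1 + C2 = -3 and u'(0) = -1/6 - 4*C1 + 6*C2 = 2. Solving gives C1 = -77/40, C2 = -83/90.

u = -11/72 - 83*exp(6*x)/90 - 77*exp(-4*x)/40 - x/6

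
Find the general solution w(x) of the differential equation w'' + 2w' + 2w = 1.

Characteristic equation r² + 2r + 2 = 0 has discriminant (2)² - 4·(2) = -4 < 0, so r = -1 ± i.
Hence w_h = C1*cos(x)*exp(-x) + C2*exp(-x)*sin(x).
For the particular solution try w_p = A0. Substituting and matching coefficients of each power of x gives A0 = 1/2, so w_p = 1/2.

w = 1/2 + C1*cos(x)*exp(-x) + C2*exp(-x)*sin(x)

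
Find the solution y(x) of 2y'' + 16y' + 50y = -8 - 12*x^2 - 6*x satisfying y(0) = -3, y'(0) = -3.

Divide through by 2: y'' + 8y' + 25y = -4 - 6*x^2 - 3*x.
Characteristic equation r² + 8r + 25 = 0 has discriminant (8)² - 4·(25) = -36 < 0, so r = -4 ± 3i.
Hence y_h = C1*cos(3*x)*exp(-4*x) + C2*exp(-4*x)*sin(3*x).
For the particular solution try y_p = A0 + A1*x + A2*x^2. Substituting and matching coefficients of each power of x gives A0 = -2368/15625, A1 = 21/625, A2 = -6/25, so y_p = -2368/15625 - 6*x^2/25 + 21*x/625.
General solution: y = -2368/15625 - 6*x^2/25 + 21*x/625 + C1*cos(3*x)*exp(-4*x) + C2*exp(-4*x)*sin(3*x).
Apply the initial conditions: y(0) = -2368/15625 + C1 = -3 and y'(0) = 21/625 - 4*C1 + 3*C2 = -3. Solving gives C1 = -44507/15625, C2 = -225428/46875.

y = -2368/15625 - 6*x**2/25 + 21*x/625 - 225428*exp(-4*x)*sin(3*x)/46875 - 44507*cos(3*x)*exp(-4*x)/15625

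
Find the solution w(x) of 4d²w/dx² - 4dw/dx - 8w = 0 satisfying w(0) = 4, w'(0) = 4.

w = 4*exp(-x)/3 + 8*exp(2*x)/3

Divide through by 4: w'' - w' - 2w = 0.
Characteristic equation r² - r - 2 = 0 factors as (r + 1)(r - 2) = 0, so r = -1, 2.
Hence w_h = C1*exp(-x) + C2*exp(2*x).
Apply the initial conditions: w(0) = C1 + C2 = 4 and w'(0) = -C1 + 2*C2 = 4. Solving gives C1 = 4/3, C2 = 8/3.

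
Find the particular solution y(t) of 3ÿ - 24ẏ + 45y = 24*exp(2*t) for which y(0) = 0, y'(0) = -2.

Divide through by 3: y'' - 8y' + 15y = 8*exp(2*t).
Characteristic equation r² - 8r + 15 = 0 factors as (r - 3)(r - 5) = 0, so r = 3, 5.
Hence y_h = C1*exp(3*t) + C2*exp(5*t).
Try y_p = A*exp(2*t). Substituting into the equation and dividing by exp(2*t) gives A = 8/3, so y_p = 8*exp(2*t)/3.
General solution: y = 8*exp(2*t)/3 + C1*exp(3*t) + C2*exp(5*t).
Apply the initial conditions: y(0) = 8/3 + C1 + C2 = 0 and y'(0) = 16/3 + 3*C1 + 5*C2 = -2. Solving gives C1 = -3, C2 = 1/3.

y = -3*exp(3*t) + exp(5*t)/3 + 8*exp(2*t)/3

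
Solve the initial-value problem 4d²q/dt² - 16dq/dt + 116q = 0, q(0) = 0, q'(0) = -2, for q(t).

Divide through by 4: q'' - 4q' + 29q = 0.
Characteristic equation r² - 4r + 29 = 0 has discriminant (-4)² - 4·(29) = -100 < 0, so r = 2 ± 5i.
Hence q_h = C1*cos(5*t)*exp(2*t) + C2*exp(2*t)*sin(5*t).
Apply the initial conditions: q(0) = C1 = 0 and q'(0) = 2*C1 + 5*C2 = -2. Solving gives C1 = 0, C2 = -2/5.

q = -2*exp(2*t)*sin(5*t)/5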